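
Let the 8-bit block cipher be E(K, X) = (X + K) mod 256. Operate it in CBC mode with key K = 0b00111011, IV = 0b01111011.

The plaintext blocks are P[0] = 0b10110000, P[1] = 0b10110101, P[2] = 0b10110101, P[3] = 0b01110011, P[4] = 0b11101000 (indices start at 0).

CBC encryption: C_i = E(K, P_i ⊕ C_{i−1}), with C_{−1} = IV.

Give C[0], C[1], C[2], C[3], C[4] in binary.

C[0]: P[0] ⊕ 0b01111011 = 0b11001011; E(K, 0b11001011) = 0b00000110.
C[1]: P[1] ⊕ 0b00000110 = 0b10110011; E(K, 0b10110011) = 0b11101110.
C[2]: P[2] ⊕ 0b11101110 = 0b01011011; E(K, 0b01011011) = 0b10010110.
C[3]: P[3] ⊕ 0b10010110 = 0b11100101; E(K, 0b11100101) = 0b00100000.
C[4]: P[4] ⊕ 0b00100000 = 0b11001000; E(K, 0b11001000) = 0b00000011.

C[0] = 0b00000110, C[1] = 0b11101110, C[2] = 0b10010110, C[3] = 0b00100000, C[4] = 0b00000011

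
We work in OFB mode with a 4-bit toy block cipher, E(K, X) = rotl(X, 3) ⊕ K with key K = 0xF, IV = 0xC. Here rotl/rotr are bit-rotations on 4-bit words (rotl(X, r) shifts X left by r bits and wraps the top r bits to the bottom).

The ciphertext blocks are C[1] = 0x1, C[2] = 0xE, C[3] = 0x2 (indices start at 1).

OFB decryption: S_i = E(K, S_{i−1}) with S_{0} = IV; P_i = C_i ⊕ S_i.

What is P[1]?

P[1]: S = E(K, 0xC) = 0x9; 0x1 ⊕ 0x9 = 0x8.

P[1] = 0x8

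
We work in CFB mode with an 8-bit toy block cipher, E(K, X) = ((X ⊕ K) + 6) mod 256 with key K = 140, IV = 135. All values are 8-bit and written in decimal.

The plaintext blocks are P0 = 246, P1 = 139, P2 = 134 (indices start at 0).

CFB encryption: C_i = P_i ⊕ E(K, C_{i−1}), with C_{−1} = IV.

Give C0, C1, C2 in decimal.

C0 = 231, C1 = 250, C2 = 250

C0: E(K, 135) = 17; 246 ⊕ 17 = 231.
C1: E(K, 231) = 113; 139 ⊕ 113 = 250.
C2: E(K, 250) = 124; 134 ⊕ 124 = 250.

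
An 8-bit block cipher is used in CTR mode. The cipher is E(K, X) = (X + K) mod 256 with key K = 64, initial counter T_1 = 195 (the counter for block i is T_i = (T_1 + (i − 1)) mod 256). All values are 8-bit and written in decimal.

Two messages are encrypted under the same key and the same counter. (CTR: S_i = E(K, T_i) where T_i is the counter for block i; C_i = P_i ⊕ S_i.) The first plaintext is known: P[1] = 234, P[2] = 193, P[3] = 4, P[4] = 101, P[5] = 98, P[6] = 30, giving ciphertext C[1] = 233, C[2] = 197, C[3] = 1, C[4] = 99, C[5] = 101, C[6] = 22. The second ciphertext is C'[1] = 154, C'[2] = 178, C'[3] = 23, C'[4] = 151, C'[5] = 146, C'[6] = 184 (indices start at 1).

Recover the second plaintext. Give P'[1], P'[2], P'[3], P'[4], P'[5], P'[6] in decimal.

In CTR with a reused counter, both messages share the same keystream S_i, so C_i ⊕ C'_i = P_i ⊕ P'_i and thus P'_i = P_i ⊕ C_i ⊕ C'_i.
P'[1]: 234 ⊕ 233 ⊕ 154 = 153.
P'[2]: 193 ⊕ 197 ⊕ 178 = 182.
P'[3]: 4 ⊕ 1 ⊕ 23 = 18.
P'[4]: 101 ⊕ 99 ⊕ 151 = 145.
P'[5]: 98 ⊕ 101 ⊕ 146 = 149.
P'[6]: 30 ⊕ 22 ⊕ 184 = 176.

P'[1] = 153, P'[2] = 182, P'[3] = 18, P'[4] = 145, P'[5] = 149, P'[6] = 176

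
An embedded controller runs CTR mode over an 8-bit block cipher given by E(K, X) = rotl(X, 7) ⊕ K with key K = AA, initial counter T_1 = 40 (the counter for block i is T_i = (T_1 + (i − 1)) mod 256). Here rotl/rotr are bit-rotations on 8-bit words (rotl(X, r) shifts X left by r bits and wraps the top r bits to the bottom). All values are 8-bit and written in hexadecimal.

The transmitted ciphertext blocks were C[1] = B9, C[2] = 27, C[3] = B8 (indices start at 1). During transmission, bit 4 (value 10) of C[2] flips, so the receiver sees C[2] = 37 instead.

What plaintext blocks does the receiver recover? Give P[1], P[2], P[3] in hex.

P[1] = 33, P[2] = 3D, P[3] = 33

CTR decryption: S_i = E(K, T_i) where T_i is the counter for block i; P_i = C_i ⊕ S_i.
Only C[2] changed, to 37. In CTR, a change in C_i flips the same bit in P_i only; the keystream is unaffected. Decrypting the received ciphertext:
P[1]: T = 40, S = E(K, T) = 8A; B9 ⊕ 8A = 33.
P[2]: T = 41, S = E(K, T) = 0A; 37 ⊕ 0A = 3D.
P[3]: T = 42, S = E(K, T) = 8B; B8 ⊕ 8B = 33.
Blocks that differ from the original plaintext: P[2].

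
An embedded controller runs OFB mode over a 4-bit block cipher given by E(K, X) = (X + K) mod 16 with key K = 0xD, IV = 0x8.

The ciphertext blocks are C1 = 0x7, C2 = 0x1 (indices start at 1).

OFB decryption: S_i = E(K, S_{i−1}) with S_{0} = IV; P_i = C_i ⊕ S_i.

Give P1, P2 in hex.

P1: S = E(K, 0x8) = 0x5; 0x7 ⊕ 0x5 = 0x2.
P2: S = E(K, 0x5) = 0x2; 0x1 ⊕ 0x2 = 0x3.

P1 = 0x2, P2 = 0x3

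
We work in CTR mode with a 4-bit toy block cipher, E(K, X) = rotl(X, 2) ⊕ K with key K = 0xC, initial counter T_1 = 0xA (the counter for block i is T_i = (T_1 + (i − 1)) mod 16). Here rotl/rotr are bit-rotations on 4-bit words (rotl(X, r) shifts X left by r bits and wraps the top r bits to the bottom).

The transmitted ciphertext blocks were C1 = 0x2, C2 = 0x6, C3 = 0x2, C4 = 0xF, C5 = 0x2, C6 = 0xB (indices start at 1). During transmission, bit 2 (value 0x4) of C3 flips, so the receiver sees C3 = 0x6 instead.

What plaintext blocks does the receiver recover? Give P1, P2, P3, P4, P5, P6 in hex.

P1 = 0x4, P2 = 0x4, P3 = 0x9, P4 = 0x4, P5 = 0x5, P6 = 0x8

CTR decryption: S_i = E(K, T_i) where T_i is the counter for block i; P_i = C_i ⊕ S_i.
Only C3 changed, to 0x6. In CTR, a change in C_i flips the same bit in P_i only; the keystream is unaffected. Decrypting the received ciphertext:
P1: T = 0xA, S = E(K, T) = 0x6; 0x2 ⊕ 0x6 = 0x4.
P2: T = 0xB, S = E(K, T) = 0x2; 0x6 ⊕ 0x2 = 0x4.
P3: T = 0xC, S = E(K, T) = 0xF; 0x6 ⊕ 0xF = 0x9.
P4: T = 0xD, S = E(K, T) = 0xB; 0xF ⊕ 0xB = 0x4.
P5: T = 0xE, S = E(K, T) = 0x7; 0x2 ⊕ 0x7 = 0x5.
P6: T = 0xF, S = E(K, T) = 0x3; 0xB ⊕ 0x3 = 0x8.
Blocks that differ from the original plaintext: P3.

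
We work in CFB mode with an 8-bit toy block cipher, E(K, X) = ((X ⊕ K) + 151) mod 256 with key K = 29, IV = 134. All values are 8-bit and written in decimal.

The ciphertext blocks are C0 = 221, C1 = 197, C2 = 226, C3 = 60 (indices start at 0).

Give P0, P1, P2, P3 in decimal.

P0 = 239, P1 = 146, P2 = 141, P3 = 170

CFB decryption: P_i = C_i ⊕ E(K, C_{i−1}), with C_{−1} = IV.
P0: E(K, 134) = 50; 221 ⊕ 50 = 239.
P1: E(K, 221) = 87; 197 ⊕ 87 = 146.
P2: E(K, 197) = 111; 226 ⊕ 111 = 141.
P3: E(K, 226) = 150; 60 ⊕ 150 = 170.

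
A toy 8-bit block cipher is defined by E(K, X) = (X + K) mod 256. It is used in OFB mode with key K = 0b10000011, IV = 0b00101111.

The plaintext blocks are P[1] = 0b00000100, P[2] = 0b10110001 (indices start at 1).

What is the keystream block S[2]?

OFB encryption: S_i = E(K, S_{i−1}) with S_{0} = IV; C_i = P_i ⊕ S_i.
C[1]: S = E(K, 0b00101111) = 0b10110010; 0b00000100 ⊕ 0b10110010 = 0b10110110.
C[2]: S = E(K, 0b10110010) = 0b00110101; 0b10110001 ⊕ 0b00110101 = 0b10000100.
So S[2] = 0b00110101.

0b00110101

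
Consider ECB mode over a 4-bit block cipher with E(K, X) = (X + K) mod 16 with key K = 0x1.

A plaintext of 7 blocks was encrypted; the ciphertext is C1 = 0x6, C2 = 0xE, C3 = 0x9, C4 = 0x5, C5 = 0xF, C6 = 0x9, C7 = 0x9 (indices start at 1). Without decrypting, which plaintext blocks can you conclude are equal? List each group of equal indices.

P3 = P6 = P7

ECB encrypts each block independently with the same key, so equal ciphertext blocks imply equal plaintext blocks.
C3 = C6 = C7 = 0x9, so P3 = P6 = P7.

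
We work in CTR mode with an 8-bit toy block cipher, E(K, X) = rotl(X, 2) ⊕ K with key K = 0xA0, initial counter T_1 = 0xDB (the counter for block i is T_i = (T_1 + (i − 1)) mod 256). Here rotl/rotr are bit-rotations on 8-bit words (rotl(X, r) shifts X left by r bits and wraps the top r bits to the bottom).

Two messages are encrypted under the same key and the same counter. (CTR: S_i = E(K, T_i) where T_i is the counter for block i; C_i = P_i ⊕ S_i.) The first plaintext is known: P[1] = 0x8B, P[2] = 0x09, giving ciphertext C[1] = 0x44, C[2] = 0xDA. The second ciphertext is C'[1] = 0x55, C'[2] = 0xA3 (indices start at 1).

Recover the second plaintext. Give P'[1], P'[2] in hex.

In CTR with a reused counter, both messages share the same keystream S_i, so C_i ⊕ C'_i = P_i ⊕ P'_i and thus P'_i = P_i ⊕ C_i ⊕ C'_i.
P'[1]: 0x8B ⊕ 0x44 ⊕ 0x55 = 0x9A.
P'[2]: 0x09 ⊕ 0xDA ⊕ 0xA3 = 0x70.

P'[1] = 0x9A, P'[2] = 0x70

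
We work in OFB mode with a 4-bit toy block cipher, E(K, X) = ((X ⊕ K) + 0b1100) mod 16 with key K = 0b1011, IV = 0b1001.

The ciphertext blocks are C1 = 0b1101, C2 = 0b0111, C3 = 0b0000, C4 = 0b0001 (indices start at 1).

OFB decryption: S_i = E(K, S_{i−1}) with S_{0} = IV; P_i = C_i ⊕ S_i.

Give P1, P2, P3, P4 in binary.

P1 = 0b0011, P2 = 0b0110, P3 = 0b0110, P4 = 0b1000

P1: S = E(K, 0b1001) = 0b1110; 0b1101 ⊕ 0b1110 = 0b0011.
P2: S = E(K, 0b1110) = 0b0001; 0b0111 ⊕ 0b0001 = 0b0110.
P3: S = E(K, 0b0001) = 0b0110; 0b0000 ⊕ 0b0110 = 0b0110.
P4: S = E(K, 0b0110) = 0b1001; 0b0001 ⊕ 0b1001 = 0b1000.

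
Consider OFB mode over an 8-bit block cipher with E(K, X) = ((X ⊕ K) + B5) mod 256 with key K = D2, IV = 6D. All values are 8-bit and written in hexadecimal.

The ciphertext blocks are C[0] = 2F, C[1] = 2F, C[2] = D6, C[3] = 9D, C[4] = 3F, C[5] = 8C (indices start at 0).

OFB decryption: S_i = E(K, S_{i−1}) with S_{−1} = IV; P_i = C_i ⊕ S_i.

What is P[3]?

P[3] = 3C

P[0]: S = E(K, 6D) = 74; 2F ⊕ 74 = 5B.
P[1]: S = E(K, 74) = 5B; 2F ⊕ 5B = 74.
P[2]: S = E(K, 5B) = 3E; D6 ⊕ 3E = E8.
P[3]: S = E(K, 3E) = A1; 9D ⊕ A1 = 3C.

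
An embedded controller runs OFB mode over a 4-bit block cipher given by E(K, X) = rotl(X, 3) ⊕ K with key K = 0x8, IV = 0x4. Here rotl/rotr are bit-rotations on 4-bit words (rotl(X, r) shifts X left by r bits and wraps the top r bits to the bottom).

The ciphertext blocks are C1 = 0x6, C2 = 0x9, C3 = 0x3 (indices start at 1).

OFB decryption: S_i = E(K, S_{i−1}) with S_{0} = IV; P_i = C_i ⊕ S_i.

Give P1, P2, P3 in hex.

P1 = 0xC, P2 = 0x4, P3 = 0x5

P1: S = E(K, 0x4) = 0xA; 0x6 ⊕ 0xA = 0xC.
P2: S = E(K, 0xA) = 0xD; 0x9 ⊕ 0xD = 0x4.
P3: S = E(K, 0xD) = 0x6; 0x3 ⊕ 0x6 = 0x5.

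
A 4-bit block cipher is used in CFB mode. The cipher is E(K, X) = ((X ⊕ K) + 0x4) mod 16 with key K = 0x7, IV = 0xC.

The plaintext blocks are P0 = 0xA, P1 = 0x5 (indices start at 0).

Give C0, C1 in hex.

CFB encryption: C_i = P_i ⊕ E(K, C_{i−1}), with C_{−1} = IV.
C0: E(K, 0xC) = 0xF; 0xA ⊕ 0xF = 0x5.
C1: E(K, 0x5) = 0x6; 0x5 ⊕ 0x6 = 0x3.

C0 = 0x5, C1 = 0x3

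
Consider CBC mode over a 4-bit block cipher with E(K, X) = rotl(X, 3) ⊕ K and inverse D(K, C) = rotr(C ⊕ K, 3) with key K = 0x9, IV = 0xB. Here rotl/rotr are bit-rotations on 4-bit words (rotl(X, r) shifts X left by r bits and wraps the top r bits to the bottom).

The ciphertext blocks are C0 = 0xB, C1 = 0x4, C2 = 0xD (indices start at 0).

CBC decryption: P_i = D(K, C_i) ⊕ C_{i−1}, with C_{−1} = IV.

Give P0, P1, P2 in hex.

P0 = 0xF, P1 = 0x0, P2 = 0xC

P0: D(K, 0xB) = 0x4; 0x4 ⊕ 0xB = 0xF.
P1: D(K, 0x4) = 0xB; 0xB ⊕ 0xB = 0x0.
P2: D(K, 0xD) = 0x8; 0x8 ⊕ 0x4 = 0xC.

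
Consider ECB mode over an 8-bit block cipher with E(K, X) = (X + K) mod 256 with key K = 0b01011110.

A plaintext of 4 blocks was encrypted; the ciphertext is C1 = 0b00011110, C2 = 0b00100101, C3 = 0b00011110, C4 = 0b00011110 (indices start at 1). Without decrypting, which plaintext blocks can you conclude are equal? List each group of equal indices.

P1 = P3 = P4

ECB encrypts each block independently with the same key, so equal ciphertext blocks imply equal plaintext blocks.
C1 = C3 = C4 = 0b00011110, so P1 = P3 = P4.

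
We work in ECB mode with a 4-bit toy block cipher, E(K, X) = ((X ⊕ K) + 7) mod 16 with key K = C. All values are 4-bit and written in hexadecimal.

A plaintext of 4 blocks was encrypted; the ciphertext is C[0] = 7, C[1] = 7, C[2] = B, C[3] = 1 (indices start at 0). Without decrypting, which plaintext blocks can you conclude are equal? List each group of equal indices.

ECB encrypts each block independently with the same key, so equal ciphertext blocks imply equal plaintext blocks.
C[0] = C[1] = 7, so P[0] = P[1].

P[0] = P[1]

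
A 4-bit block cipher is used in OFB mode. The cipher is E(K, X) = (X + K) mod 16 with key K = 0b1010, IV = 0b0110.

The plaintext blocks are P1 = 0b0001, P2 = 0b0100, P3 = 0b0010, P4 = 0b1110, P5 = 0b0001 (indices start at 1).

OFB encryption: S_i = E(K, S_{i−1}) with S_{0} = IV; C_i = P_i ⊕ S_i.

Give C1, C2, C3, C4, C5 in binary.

C1: S = E(K, 0b0110) = 0b0000; 0b0001 ⊕ 0b0000 = 0b0001.
C2: S = E(K, 0b0000) = 0b1010; 0b0100 ⊕ 0b1010 = 0b1110.
C3: S = E(K, 0b1010) = 0b0100; 0b0010 ⊕ 0b0100 = 0b0110.
C4: S = E(K, 0b0100) = 0b1110; 0b1110 ⊕ 0b1110 = 0b0000.
C5: S = E(K, 0b1110) = 0b1000; 0b0001 ⊕ 0b1000 = 0b1001.

C1 = 0b0001, C2 = 0b1110, C3 = 0b0110, C4 = 0b0000, C5 = 0b1001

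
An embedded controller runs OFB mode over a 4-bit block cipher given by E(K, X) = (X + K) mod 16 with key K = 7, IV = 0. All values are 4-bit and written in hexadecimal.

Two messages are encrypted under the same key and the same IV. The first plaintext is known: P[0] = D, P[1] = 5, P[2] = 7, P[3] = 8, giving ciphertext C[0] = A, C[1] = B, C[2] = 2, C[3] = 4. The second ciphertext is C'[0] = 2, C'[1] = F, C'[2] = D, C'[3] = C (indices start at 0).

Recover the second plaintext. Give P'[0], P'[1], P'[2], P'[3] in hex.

In OFB with a reused IV, both messages share the same keystream S_i, so C_i ⊕ C'_i = P_i ⊕ P'_i and thus P'_i = P_i ⊕ C_i ⊕ C'_i.
P'[0]: D ⊕ A ⊕ 2 = 5.
P'[1]: 5 ⊕ B ⊕ F = 1.
P'[2]: 7 ⊕ 2 ⊕ D = 8.
P'[3]: 8 ⊕ 4 ⊕ C = 0.

P'[0] = 5, P'[1] = 1, P'[2] = 8, P'[3] = 0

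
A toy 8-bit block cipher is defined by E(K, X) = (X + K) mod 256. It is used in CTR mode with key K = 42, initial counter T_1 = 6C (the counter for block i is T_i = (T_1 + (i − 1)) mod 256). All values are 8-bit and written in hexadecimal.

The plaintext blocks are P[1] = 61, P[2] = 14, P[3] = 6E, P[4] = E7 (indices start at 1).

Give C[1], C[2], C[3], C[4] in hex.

CTR encryption: S_i = E(K, T_i) where T_i is the counter for block i; C_i = P_i ⊕ S_i.
C[1]: T = 6C, S = E(K, T) = AE; 61 ⊕ AE = CF.
C[2]: T = 6D, S = E(K, T) = AF; 14 ⊕ AF = BB.
C[3]: T = 6E, S = E(K, T) = B0; 6E ⊕ B0 = DE.
C[4]: T = 6F, S = E(K, T) = B1; E7 ⊕ B1 = 56.

C[1] = CF, C[2] = BB, C[3] = DE, C[4] = 56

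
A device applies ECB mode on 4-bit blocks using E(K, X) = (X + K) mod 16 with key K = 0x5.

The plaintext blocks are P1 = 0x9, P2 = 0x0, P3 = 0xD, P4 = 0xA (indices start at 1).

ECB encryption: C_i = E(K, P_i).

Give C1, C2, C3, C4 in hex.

C1: E(K, 0x9) = 0xE.
C2: E(K, 0x0) = 0x5.
C3: E(K, 0xD) = 0x2.
C4: E(K, 0xA) = 0xF.

C1 = 0xE, C2 = 0x5, C3 = 0x2, C4 = 0xF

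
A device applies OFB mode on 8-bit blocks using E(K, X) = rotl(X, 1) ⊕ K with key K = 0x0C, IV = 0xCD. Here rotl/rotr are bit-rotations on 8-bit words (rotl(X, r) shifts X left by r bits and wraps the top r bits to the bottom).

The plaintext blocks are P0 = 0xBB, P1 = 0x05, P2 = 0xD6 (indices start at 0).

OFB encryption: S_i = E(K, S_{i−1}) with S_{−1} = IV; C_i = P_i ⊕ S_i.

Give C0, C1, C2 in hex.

C0 = 0x2C, C1 = 0x26, C2 = 0x9C

C0: S = E(K, 0xCD) = 0x97; 0xBB ⊕ 0x97 = 0x2C.
C1: S = E(K, 0x97) = 0x23; 0x05 ⊕ 0x23 = 0x26.
C2: S = E(K, 0x23) = 0x4A; 0xD6 ⊕ 0x4A = 0x9C.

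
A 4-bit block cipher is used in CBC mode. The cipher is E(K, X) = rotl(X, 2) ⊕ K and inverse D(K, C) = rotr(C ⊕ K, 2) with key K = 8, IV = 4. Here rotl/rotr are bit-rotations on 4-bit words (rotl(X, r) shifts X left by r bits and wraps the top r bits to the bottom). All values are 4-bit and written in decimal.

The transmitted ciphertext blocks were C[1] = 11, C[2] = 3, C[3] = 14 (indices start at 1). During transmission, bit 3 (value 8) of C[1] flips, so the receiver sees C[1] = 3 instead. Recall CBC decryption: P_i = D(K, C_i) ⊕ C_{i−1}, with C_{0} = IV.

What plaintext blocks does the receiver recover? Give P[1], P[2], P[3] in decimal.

Only C[1] changed, to 3. In CBC, a change in C_i garbles P_i and flips the same bit in P_{i+1}. Decrypting the received ciphertext:
P[1]: D(K, 3) = 14; 14 ⊕ 4 = 10.
P[2]: D(K, 3) = 14; 14 ⊕ 3 = 13.
P[3]: D(K, 14) = 9; 9 ⊕ 3 = 10.
Blocks that differ from the original plaintext: P[1], P[2].

P[1] = 10, P[2] = 13, P[3] = 10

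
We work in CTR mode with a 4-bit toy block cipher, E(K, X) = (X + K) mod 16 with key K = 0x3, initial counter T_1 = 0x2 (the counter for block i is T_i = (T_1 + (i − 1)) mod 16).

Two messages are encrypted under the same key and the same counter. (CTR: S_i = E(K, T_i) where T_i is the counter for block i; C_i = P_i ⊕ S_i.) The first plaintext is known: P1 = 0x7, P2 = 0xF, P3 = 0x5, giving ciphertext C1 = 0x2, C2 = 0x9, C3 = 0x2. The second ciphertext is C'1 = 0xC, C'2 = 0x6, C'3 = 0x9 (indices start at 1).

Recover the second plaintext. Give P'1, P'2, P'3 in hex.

P'1 = 0x9, P'2 = 0x0, P'3 = 0xE

In CTR with a reused counter, both messages share the same keystream S_i, so C_i ⊕ C'_i = P_i ⊕ P'_i and thus P'_i = P_i ⊕ C_i ⊕ C'_i.
P'1: 0x7 ⊕ 0x2 ⊕ 0xC = 0x9.
P'2: 0xF ⊕ 0x9 ⊕ 0x6 = 0x0.
P'3: 0x5 ⊕ 0x2 ⊕ 0x9 = 0xE.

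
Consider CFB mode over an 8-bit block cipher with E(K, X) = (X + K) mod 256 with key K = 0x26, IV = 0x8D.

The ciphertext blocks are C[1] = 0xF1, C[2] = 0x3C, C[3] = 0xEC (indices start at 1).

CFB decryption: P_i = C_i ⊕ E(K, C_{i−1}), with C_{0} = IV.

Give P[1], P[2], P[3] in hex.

P[1]: E(K, 0x8D) = 0xB3; 0xF1 ⊕ 0xB3 = 0x42.
P[2]: E(K, 0xF1) = 0x17; 0x3C ⊕ 0x17 = 0x2B.
P[3]: E(K, 0x3C) = 0x62; 0xEC ⊕ 0x62 = 0x8E.

P[1] = 0x42, P[2] = 0x2B, P[3] = 0x8E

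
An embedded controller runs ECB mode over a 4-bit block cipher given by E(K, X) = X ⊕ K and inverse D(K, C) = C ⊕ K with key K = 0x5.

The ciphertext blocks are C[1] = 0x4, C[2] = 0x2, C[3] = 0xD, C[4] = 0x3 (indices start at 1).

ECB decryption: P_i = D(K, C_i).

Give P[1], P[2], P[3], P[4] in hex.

P[1] = 0x1, P[2] = 0x7, P[3] = 0x8, P[4] = 0x6

P[1]: D(K, 0x4) = 0x1.
P[2]: D(K, 0x2) = 0x7.
P[3]: D(K, 0xD) = 0x8.
P[4]: D(K, 0x3) = 0x6.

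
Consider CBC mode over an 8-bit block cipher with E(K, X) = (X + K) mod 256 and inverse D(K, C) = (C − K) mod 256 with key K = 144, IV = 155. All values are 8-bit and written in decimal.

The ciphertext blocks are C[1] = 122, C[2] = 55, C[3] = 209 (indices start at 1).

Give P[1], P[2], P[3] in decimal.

CBC decryption: P_i = D(K, C_i) ⊕ C_{i−1}, with C_{0} = IV.
P[1]: D(K, 122) = 234; 234 ⊕ 155 = 113.
P[2]: D(K, 55) = 167; 167 ⊕ 122 = 221.
P[3]: D(K, 209) = 65; 65 ⊕ 55 = 118.

P[1] = 113, P[2] = 221, P[3] = 118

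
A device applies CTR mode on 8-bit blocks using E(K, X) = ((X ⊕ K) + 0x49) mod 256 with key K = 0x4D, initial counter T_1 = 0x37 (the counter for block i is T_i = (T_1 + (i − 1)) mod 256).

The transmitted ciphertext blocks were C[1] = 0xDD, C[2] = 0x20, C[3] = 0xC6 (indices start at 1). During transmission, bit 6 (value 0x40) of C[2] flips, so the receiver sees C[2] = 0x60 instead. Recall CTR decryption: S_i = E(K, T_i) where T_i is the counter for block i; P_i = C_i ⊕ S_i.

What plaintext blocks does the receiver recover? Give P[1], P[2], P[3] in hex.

Only C[2] changed, to 0x60. In CTR, a change in C_i flips the same bit in P_i only; the keystream is unaffected. Decrypting the received ciphertext:
P[1]: T = 0x37, S = E(K, T) = 0xC3; 0xDD ⊕ 0xC3 = 0x1E.
P[2]: T = 0x38, S = E(K, T) = 0xBE; 0x60 ⊕ 0xBE = 0xDE.
P[3]: T = 0x39, S = E(K, T) = 0xBD; 0xC6 ⊕ 0xBD = 0x7B.
Blocks that differ from the original plaintext: P[2].

P[1] = 0x1E, P[2] = 0xDE, P[3] = 0x7B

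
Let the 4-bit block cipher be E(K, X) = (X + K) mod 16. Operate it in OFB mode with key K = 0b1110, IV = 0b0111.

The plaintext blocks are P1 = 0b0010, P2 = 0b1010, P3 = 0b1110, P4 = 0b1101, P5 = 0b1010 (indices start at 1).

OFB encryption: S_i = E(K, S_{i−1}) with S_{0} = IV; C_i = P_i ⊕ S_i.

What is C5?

C1: S = E(K, 0b0111) = 0b0101; 0b0010 ⊕ 0b0101 = 0b0111.
C2: S = E(K, 0b0101) = 0b0011; 0b1010 ⊕ 0b0011 = 0b1001.
C3: S = E(K, 0b0011) = 0b0001; 0b1110 ⊕ 0b0001 = 0b1111.
C4: S = E(K, 0b0001) = 0b1111; 0b1101 ⊕ 0b1111 = 0b0010.
C5: S = E(K, 0b1111) = 0b1101; 0b1010 ⊕ 0b1101 = 0b0111.

C5 = 0b0111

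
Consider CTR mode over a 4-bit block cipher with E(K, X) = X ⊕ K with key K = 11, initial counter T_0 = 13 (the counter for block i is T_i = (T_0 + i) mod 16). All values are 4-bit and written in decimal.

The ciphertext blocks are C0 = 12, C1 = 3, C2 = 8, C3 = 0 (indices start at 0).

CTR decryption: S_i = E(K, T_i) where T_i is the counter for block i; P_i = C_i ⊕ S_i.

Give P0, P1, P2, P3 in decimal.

P0: T = 13, S = E(K, T) = 6; 12 ⊕ 6 = 10.
P1: T = 14, S = E(K, T) = 5; 3 ⊕ 5 = 6.
P2: T = 15, S = E(K, T) = 4; 8 ⊕ 4 = 12.
P3: T = 0, S = E(K, T) = 11; 0 ⊕ 11 = 11.

P0 = 10, P1 = 6, P2 = 12, P3 = 11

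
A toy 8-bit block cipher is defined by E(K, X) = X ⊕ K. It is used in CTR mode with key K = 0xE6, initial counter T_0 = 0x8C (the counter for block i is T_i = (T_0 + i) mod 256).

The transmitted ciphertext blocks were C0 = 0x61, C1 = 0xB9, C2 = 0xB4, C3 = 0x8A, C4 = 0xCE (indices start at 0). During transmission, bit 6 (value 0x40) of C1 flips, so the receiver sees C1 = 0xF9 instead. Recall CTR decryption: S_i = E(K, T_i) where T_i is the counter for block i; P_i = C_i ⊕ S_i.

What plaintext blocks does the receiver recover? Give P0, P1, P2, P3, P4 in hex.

P0 = 0x0B, P1 = 0x92, P2 = 0xDC, P3 = 0xE3, P4 = 0xB8

Only C1 changed, to 0xF9. In CTR, a change in C_i flips the same bit in P_i only; the keystream is unaffected. Decrypting the received ciphertext:
P0: T = 0x8C, S = E(K, T) = 0x6A; 0x61 ⊕ 0x6A = 0x0B.
P1: T = 0x8D, S = E(K, T) = 0x6B; 0xF9 ⊕ 0x6B = 0x92.
P2: T = 0x8E, S = E(K, T) = 0x68; 0xB4 ⊕ 0x68 = 0xDC.
P3: T = 0x8F, S = E(K, T) = 0x69; 0x8A ⊕ 0x69 = 0xE3.
P4: T = 0x90, S = E(K, T) = 0x76; 0xCE ⊕ 0x76 = 0xB8.
Blocks that differ from the original plaintext: P1.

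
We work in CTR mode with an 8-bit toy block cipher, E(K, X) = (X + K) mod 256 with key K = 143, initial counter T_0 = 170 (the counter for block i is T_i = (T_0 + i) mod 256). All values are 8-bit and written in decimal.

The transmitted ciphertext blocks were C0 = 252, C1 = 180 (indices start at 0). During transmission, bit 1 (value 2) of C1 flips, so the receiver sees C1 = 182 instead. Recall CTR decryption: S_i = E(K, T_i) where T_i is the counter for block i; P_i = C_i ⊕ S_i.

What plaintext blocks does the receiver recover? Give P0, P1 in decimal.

P0 = 197, P1 = 140

Only C1 changed, to 182. In CTR, a change in C_i flips the same bit in P_i only; the keystream is unaffected. Decrypting the received ciphertext:
P0: T = 170, S = E(K, T) = 57; 252 ⊕ 57 = 197.
P1: T = 171, S = E(K, T) = 58; 182 ⊕ 58 = 140.
Blocks that differ from the original plaintext: P1.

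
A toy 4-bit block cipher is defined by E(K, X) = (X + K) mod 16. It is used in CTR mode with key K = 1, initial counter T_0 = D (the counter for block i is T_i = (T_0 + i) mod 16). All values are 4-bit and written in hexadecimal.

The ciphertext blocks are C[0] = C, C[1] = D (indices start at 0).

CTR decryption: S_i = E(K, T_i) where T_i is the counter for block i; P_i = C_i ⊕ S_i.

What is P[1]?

P[1] = 2

P[1]: T = E, S = E(K, T) = F; D ⊕ F = 2.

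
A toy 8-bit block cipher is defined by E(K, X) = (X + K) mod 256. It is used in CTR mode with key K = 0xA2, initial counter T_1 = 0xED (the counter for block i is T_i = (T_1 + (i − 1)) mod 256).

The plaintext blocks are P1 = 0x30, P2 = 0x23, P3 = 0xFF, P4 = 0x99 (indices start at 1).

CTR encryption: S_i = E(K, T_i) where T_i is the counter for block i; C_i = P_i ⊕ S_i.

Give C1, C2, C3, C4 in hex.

C1 = 0xBF, C2 = 0xB3, C3 = 0x6E, C4 = 0x0B

C1: T = 0xED, S = E(K, T) = 0x8F; 0x30 ⊕ 0x8F = 0xBF.
C2: T = 0xEE, S = E(K, T) = 0x90; 0x23 ⊕ 0x90 = 0xB3.
C3: T = 0xEF, S = E(K, T) = 0x91; 0xFF ⊕ 0x91 = 0x6E.
C4: T = 0xF0, S = E(K, T) = 0x92; 0x99 ⊕ 0x92 = 0x0B.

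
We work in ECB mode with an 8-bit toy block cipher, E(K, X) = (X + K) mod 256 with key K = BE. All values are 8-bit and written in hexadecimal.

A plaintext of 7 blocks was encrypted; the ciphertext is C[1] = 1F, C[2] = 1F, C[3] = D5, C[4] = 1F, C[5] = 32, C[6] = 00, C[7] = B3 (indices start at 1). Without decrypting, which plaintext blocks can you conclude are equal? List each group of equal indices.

ECB encrypts each block independently with the same key, so equal ciphertext blocks imply equal plaintext blocks.
C[1] = C[2] = C[4] = 1F, so P[1] = P[2] = P[4].

P[1] = P[2] = P[4]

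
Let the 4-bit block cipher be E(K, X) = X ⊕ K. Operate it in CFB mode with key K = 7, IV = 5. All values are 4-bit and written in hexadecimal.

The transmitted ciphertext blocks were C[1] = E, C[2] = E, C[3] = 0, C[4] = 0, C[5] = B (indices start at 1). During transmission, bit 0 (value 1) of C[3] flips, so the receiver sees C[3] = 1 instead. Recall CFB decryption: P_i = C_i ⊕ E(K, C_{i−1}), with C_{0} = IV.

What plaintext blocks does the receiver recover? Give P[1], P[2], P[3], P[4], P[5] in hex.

P[1] = C, P[2] = 7, P[3] = 8, P[4] = 6, P[5] = C

Only C[3] changed, to 1. In CFB, a change in C_i flips the same bit in P_i and garbles P_{i+1}. Decrypting the received ciphertext:
P[1]: E(K, 5) = 2; E ⊕ 2 = C.
P[2]: E(K, E) = 9; E ⊕ 9 = 7.
P[3]: E(K, E) = 9; 1 ⊕ 9 = 8.
P[4]: E(K, 1) = 6; 0 ⊕ 6 = 6.
P[5]: E(K, 0) = 7; B ⊕ 7 = C.
Blocks that differ from the original plaintext: P[3], P[4].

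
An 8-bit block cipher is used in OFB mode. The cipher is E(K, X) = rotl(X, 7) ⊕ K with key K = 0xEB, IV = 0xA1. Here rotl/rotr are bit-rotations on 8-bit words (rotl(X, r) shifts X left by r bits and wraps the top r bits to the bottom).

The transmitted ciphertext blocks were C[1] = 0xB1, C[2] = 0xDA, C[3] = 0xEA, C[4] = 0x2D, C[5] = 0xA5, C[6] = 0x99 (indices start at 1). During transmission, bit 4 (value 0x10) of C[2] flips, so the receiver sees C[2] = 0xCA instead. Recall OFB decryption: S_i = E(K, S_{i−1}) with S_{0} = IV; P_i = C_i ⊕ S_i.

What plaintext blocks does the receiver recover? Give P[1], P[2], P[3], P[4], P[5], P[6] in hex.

P[1] = 0x8A, P[2] = 0xBC, P[3] = 0x3A, P[4] = 0xAE, P[5] = 0x8F, P[6] = 0x67

Only C[2] changed, to 0xCA. In OFB, a change in C_i flips the same bit in P_i only; the keystream is unaffected. Decrypting the received ciphertext:
P[1]: S = E(K, 0xA1) = 0x3B; 0xB1 ⊕ 0x3B = 0x8A.
P[2]: S = E(K, 0x3B) = 0x76; 0xCA ⊕ 0x76 = 0xBC.
P[3]: S = E(K, 0x76) = 0xD0; 0xEA ⊕ 0xD0 = 0x3A.
P[4]: S = E(K, 0xD0) = 0x83; 0x2D ⊕ 0x83 = 0xAE.
P[5]: S = E(K, 0x83) = 0x2A; 0xA5 ⊕ 0x2A = 0x8F.
P[6]: S = E(K, 0x2A) = 0xFE; 0x99 ⊕ 0xFE = 0x67.
Blocks that differ from the original plaintext: P[2].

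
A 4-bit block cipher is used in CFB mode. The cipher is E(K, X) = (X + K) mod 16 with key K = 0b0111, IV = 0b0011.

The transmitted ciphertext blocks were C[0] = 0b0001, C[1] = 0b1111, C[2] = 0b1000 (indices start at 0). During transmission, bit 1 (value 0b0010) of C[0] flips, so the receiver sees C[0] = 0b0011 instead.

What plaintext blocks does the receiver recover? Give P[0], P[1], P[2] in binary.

CFB decryption: P_i = C_i ⊕ E(K, C_{i−1}), with C_{−1} = IV.
Only C[0] changed, to 0b0011. In CFB, a change in C_i flips the same bit in P_i and garbles P_{i+1}. Decrypting the received ciphertext:
P[0]: E(K, 0b0011) = 0b1010; 0b0011 ⊕ 0b1010 = 0b1001.
P[1]: E(K, 0b0011) = 0b1010; 0b1111 ⊕ 0b1010 = 0b0101.
P[2]: E(K, 0b1111) = 0b0110; 0b1000 ⊕ 0b0110 = 0b1110.
Blocks that differ from the original plaintext: P[0], P[1].

P[0] = 0b1001, P[1] = 0b0101, P[2] = 0b1110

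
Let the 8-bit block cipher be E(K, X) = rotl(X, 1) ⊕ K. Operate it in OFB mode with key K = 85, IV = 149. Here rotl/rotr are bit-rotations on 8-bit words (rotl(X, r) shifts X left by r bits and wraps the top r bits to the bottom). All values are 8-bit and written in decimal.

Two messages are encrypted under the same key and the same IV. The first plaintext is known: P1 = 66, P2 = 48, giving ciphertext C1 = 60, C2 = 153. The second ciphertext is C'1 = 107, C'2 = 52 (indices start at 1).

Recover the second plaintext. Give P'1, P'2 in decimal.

P'1 = 21, P'2 = 157

In OFB with a reused IV, both messages share the same keystream S_i, so C_i ⊕ C'_i = P_i ⊕ P'_i and thus P'_i = P_i ⊕ C_i ⊕ C'_i.
P'1: 66 ⊕ 60 ⊕ 107 = 21.
P'2: 48 ⊕ 153 ⊕ 52 = 157.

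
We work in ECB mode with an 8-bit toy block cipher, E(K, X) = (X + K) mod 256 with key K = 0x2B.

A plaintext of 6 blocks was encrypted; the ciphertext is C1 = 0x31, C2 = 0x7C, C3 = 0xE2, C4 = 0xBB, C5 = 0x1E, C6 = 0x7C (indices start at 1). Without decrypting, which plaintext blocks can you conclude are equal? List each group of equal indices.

P2 = P6

ECB encrypts each block independently with the same key, so equal ciphertext blocks imply equal plaintext blocks.
C2 = C6 = 0x7C, so P2 = P6.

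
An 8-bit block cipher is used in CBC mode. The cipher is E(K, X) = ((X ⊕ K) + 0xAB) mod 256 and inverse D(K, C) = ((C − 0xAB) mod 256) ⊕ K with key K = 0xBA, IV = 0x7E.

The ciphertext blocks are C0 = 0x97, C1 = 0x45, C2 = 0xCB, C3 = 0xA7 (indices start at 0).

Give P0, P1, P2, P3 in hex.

CBC decryption: P_i = D(K, C_i) ⊕ C_{i−1}, with C_{−1} = IV.
P0: D(K, 0x97) = 0x56; 0x56 ⊕ 0x7E = 0x28.
P1: D(K, 0x45) = 0x20; 0x20 ⊕ 0x97 = 0xB7.
P2: D(K, 0xCB) = 0x9A; 0x9A ⊕ 0x45 = 0xDF.
P3: D(K, 0xA7) = 0x46; 0x46 ⊕ 0xCB = 0x8D.

P0 = 0x28, P1 = 0xB7, P2 = 0xDF, P3 = 0x8D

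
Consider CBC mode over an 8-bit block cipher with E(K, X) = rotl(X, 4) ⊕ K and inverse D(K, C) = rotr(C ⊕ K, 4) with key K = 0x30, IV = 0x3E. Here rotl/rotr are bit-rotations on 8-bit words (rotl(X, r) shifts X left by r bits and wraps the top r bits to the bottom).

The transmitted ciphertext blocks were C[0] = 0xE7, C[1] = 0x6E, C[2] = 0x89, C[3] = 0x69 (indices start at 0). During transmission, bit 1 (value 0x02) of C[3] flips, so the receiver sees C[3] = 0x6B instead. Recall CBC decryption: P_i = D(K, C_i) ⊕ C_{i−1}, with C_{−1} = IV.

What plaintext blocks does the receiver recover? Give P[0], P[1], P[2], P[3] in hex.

P[0] = 0x43, P[1] = 0x02, P[2] = 0xF5, P[3] = 0x3C

Only C[3] changed, to 0x6B. In CBC, a change in C_i garbles P_i and flips the same bit in P_{i+1}. Decrypting the received ciphertext:
P[0]: D(K, 0xE7) = 0x7D; 0x7D ⊕ 0x3E = 0x43.
P[1]: D(K, 0x6E) = 0xE5; 0xE5 ⊕ 0xE7 = 0x02.
P[2]: D(K, 0x89) = 0x9B; 0x9B ⊕ 0x6E = 0xF5.
P[3]: D(K, 0x6B) = 0xB5; 0xB5 ⊕ 0x89 = 0x3C.
Blocks that differ from the original plaintext: P[3].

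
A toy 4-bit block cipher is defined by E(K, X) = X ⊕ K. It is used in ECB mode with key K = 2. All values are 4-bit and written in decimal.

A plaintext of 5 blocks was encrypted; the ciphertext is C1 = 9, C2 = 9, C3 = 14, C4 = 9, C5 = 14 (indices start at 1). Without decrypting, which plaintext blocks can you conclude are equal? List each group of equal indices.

P1 = P2 = P4; P3 = P5

ECB encrypts each block independently with the same key, so equal ciphertext blocks imply equal plaintext blocks.
C1 = C2 = C4 = 9, so P1 = P2 = P4.
C3 = C5 = 14, so P3 = P5.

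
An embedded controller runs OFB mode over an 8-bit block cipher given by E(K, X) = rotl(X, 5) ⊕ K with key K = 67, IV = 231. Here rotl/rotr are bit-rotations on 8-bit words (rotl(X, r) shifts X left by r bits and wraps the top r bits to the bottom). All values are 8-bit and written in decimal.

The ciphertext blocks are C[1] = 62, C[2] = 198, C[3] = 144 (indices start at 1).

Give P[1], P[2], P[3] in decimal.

OFB decryption: S_i = E(K, S_{i−1}) with S_{0} = IV; P_i = C_i ⊕ S_i.
P[1]: S = E(K, 231) = 191; 62 ⊕ 191 = 129.
P[2]: S = E(K, 191) = 180; 198 ⊕ 180 = 114.
P[3]: S = E(K, 180) = 213; 144 ⊕ 213 = 69.

P[1] = 129, P[2] = 114, P[3] = 69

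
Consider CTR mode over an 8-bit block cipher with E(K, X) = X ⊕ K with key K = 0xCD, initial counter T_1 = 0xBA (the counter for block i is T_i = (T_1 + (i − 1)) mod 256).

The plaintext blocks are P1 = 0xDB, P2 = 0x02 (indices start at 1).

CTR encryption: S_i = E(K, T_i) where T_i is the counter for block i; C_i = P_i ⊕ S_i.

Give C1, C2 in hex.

C1: T = 0xBA, S = E(K, T) = 0x77; 0xDB ⊕ 0x77 = 0xAC.
C2: T = 0xBB, S = E(K, T) = 0x76; 0x02 ⊕ 0x76 = 0x74.

C1 = 0xAC, C2 = 0x74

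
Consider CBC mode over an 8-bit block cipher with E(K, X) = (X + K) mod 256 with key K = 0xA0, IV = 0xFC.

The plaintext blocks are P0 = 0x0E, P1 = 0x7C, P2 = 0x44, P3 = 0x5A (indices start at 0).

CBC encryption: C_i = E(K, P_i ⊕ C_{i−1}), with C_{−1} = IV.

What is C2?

C2 = 0x6A

C0: P0 ⊕ 0xFC = 0xF2; E(K, 0xF2) = 0x92.
C1: P1 ⊕ 0x92 = 0xEE; E(K, 0xEE) = 0x8E.
C2: P2 ⊕ 0x8E = 0xCA; E(K, 0xCA) = 0x6A.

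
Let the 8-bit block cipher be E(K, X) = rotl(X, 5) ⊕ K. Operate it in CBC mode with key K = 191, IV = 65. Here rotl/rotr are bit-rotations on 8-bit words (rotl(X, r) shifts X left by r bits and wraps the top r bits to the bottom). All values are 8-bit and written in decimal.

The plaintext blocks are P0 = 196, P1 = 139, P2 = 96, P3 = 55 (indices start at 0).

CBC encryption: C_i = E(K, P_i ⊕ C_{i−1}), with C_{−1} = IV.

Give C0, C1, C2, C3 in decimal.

C0: P0 ⊕ 65 = 133; E(K, 133) = 15.
C1: P1 ⊕ 15 = 132; E(K, 132) = 47.
C2: P2 ⊕ 47 = 79; E(K, 79) = 86.
C3: P3 ⊕ 86 = 97; E(K, 97) = 147.

C0 = 15, C1 = 47, C2 = 86, C3 = 147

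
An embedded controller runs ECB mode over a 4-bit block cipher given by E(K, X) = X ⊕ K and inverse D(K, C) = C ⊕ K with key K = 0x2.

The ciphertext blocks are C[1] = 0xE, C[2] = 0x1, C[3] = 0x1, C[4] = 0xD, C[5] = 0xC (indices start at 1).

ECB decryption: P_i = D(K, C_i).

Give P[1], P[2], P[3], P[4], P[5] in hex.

P[1]: D(K, 0xE) = 0xC.
P[2]: D(K, 0x1) = 0x3.
P[3]: D(K, 0x1) = 0x3.
P[4]: D(K, 0xD) = 0xF.
P[5]: D(K, 0xC) = 0xE.

P[1] = 0xC, P[2] = 0x3, P[3] = 0x3, P[4] = 0xF, P[5] = 0xE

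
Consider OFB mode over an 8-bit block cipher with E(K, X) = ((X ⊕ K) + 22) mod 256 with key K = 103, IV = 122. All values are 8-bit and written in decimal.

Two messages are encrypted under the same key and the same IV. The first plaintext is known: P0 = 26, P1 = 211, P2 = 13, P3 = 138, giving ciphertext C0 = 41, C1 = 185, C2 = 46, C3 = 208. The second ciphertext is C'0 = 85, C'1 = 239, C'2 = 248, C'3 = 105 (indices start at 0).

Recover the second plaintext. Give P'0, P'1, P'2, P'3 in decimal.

P'0 = 102, P'1 = 133, P'2 = 219, P'3 = 51

In OFB with a reused IV, both messages share the same keystream S_i, so C_i ⊕ C'_i = P_i ⊕ P'_i and thus P'_i = P_i ⊕ C_i ⊕ C'_i.
P'0: 26 ⊕ 41 ⊕ 85 = 102.
P'1: 211 ⊕ 185 ⊕ 239 = 133.
P'2: 13 ⊕ 46 ⊕ 248 = 219.
P'3: 138 ⊕ 208 ⊕ 105 = 51.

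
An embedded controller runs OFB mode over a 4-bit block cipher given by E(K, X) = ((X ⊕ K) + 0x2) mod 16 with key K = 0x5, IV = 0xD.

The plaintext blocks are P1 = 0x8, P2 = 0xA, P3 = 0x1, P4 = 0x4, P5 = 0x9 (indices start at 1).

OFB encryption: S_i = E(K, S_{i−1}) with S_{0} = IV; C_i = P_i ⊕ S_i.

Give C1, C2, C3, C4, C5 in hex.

C1: S = E(K, 0xD) = 0xA; 0x8 ⊕ 0xA = 0x2.
C2: S = E(K, 0xA) = 0x1; 0xA ⊕ 0x1 = 0xB.
C3: S = E(K, 0x1) = 0x6; 0x1 ⊕ 0x6 = 0x7.
C4: S = E(K, 0x6) = 0x5; 0x4 ⊕ 0x5 = 0x1.
C5: S = E(K, 0x5) = 0x2; 0x9 ⊕ 0x2 = 0xB.

C1 = 0x2, C2 = 0xB, C3 = 0x7, C4 = 0x1, C5 = 0xB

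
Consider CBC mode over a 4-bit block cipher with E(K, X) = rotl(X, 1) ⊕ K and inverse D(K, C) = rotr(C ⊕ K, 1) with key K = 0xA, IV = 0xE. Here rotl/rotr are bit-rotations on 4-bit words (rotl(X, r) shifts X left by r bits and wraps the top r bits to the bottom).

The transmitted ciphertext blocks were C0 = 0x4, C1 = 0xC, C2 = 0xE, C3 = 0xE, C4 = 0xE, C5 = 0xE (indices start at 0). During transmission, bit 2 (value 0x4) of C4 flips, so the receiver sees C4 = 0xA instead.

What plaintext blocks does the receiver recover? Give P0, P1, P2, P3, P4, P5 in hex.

P0 = 0x9, P1 = 0x7, P2 = 0xE, P3 = 0xC, P4 = 0xE, P5 = 0x8

CBC decryption: P_i = D(K, C_i) ⊕ C_{i−1}, with C_{−1} = IV.
Only C4 changed, to 0xA. In CBC, a change in C_i garbles P_i and flips the same bit in P_{i+1}. Decrypting the received ciphertext:
P0: D(K, 0x4) = 0x7; 0x7 ⊕ 0xE = 0x9.
P1: D(K, 0xC) = 0x3; 0x3 ⊕ 0x4 = 0x7.
P2: D(K, 0xE) = 0x2; 0x2 ⊕ 0xC = 0xE.
P3: D(K, 0xE) = 0x2; 0x2 ⊕ 0xE = 0xC.
P4: D(K, 0xA) = 0x0; 0x0 ⊕ 0xE = 0xE.
P5: D(K, 0xE) = 0x2; 0x2 ⊕ 0xA = 0x8.
Blocks that differ from the original plaintext: P4, P5.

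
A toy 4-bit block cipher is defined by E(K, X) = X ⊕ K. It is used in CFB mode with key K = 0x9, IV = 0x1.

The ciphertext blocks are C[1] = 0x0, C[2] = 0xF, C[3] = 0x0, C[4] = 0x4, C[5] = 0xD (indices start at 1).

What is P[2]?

P[2] = 0x6

CFB decryption: P_i = C_i ⊕ E(K, C_{i−1}), with C_{0} = IV.
P[2]: E(K, 0x0) = 0x9; 0xF ⊕ 0x9 = 0x6.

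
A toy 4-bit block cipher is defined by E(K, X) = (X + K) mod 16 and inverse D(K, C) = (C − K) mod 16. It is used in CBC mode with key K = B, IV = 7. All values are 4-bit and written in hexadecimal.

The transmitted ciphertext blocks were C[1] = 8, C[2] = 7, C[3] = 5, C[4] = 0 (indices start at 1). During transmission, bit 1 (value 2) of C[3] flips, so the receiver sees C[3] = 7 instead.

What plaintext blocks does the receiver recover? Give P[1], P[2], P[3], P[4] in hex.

P[1] = A, P[2] = 4, P[3] = B, P[4] = 2

CBC decryption: P_i = D(K, C_i) ⊕ C_{i−1}, with C_{0} = IV.
Only C[3] changed, to 7. In CBC, a change in C_i garbles P_i and flips the same bit in P_{i+1}. Decrypting the received ciphertext:
P[1]: D(K, 8) = D; D ⊕ 7 = A.
P[2]: D(K, 7) = C; C ⊕ 8 = 4.
P[3]: D(K, 7) = C; C ⊕ 7 = B.
P[4]: D(K, 0) = 5; 5 ⊕ 7 = 2.
Blocks that differ from the original plaintext: P[3], P[4].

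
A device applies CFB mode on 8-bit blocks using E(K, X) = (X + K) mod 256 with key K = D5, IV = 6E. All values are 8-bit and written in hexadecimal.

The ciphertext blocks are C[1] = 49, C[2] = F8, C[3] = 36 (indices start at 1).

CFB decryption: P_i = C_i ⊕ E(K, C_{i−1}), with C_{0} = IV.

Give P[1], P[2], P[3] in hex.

P[1] = 0A, P[2] = E6, P[3] = FB

P[1]: E(K, 6E) = 43; 49 ⊕ 43 = 0A.
P[2]: E(K, 49) = 1E; F8 ⊕ 1E = E6.
P[3]: E(K, F8) = CD; 36 ⊕ CD = FB.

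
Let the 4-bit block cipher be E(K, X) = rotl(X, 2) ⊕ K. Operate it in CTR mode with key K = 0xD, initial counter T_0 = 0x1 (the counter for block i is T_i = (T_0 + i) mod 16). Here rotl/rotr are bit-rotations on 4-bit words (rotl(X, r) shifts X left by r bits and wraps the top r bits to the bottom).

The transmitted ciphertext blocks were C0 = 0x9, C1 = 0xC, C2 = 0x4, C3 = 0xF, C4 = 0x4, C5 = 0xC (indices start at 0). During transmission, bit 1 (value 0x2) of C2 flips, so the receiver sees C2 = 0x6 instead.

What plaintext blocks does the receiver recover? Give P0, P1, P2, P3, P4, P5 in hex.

CTR decryption: S_i = E(K, T_i) where T_i is the counter for block i; P_i = C_i ⊕ S_i.
Only C2 changed, to 0x6. In CTR, a change in C_i flips the same bit in P_i only; the keystream is unaffected. Decrypting the received ciphertext:
P0: T = 0x1, S = E(K, T) = 0x9; 0x9 ⊕ 0x9 = 0x0.
P1: T = 0x2, S = E(K, T) = 0x5; 0xC ⊕ 0x5 = 0x9.
P2: T = 0x3, S = E(K, T) = 0x1; 0x6 ⊕ 0x1 = 0x7.
P3: T = 0x4, S = E(K, T) = 0xC; 0xF ⊕ 0xC = 0x3.
P4: T = 0x5, S = E(K, T) = 0x8; 0x4 ⊕ 0x8 = 0xC.
P5: T = 0x6, S = E(K, T) = 0x4; 0xC ⊕ 0x4 = 0x8.
Blocks that differ from the original plaintext: P2.

P0 = 0x0, P1 = 0x9, P2 = 0x7, P3 = 0x3, P4 = 0xC, P5 = 0x8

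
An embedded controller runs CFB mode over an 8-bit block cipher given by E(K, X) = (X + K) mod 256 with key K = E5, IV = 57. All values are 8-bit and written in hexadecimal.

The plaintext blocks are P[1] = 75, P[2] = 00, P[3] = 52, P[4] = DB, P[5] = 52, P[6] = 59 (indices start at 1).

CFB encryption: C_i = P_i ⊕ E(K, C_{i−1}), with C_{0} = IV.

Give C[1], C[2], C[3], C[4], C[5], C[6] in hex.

C[1] = 49, C[2] = 2E, C[3] = 41, C[4] = FD, C[5] = B0, C[6] = CC

C[1]: E(K, 57) = 3C; 75 ⊕ 3C = 49.
C[2]: E(K, 49) = 2E; 00 ⊕ 2E = 2E.
C[3]: E(K, 2E) = 13; 52 ⊕ 13 = 41.
C[4]: E(K, 41) = 26; DB ⊕ 26 = FD.
C[5]: E(K, FD) = E2; 52 ⊕ E2 = B0.
C[6]: E(K, B0) = 95; 59 ⊕ 95 = CC.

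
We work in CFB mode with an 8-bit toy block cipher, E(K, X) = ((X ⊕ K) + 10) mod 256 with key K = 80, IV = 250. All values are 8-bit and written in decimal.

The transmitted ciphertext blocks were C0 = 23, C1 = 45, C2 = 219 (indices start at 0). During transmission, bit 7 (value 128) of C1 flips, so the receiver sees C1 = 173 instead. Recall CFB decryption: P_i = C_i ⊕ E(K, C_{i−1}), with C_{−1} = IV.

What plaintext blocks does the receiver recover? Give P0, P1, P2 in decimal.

P0 = 163, P1 = 252, P2 = 220

Only C1 changed, to 173. In CFB, a change in C_i flips the same bit in P_i and garbles P_{i+1}. Decrypting the received ciphertext:
P0: E(K, 250) = 180; 23 ⊕ 180 = 163.
P1: E(K, 23) = 81; 173 ⊕ 81 = 252.
P2: E(K, 173) = 7; 219 ⊕ 7 = 220.
Blocks that differ from the original plaintext: P1, P2.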